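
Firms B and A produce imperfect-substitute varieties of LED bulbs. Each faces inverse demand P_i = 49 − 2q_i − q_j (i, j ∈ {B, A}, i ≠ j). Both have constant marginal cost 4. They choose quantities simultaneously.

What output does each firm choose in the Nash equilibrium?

Firm B's profit: π = q_B(49 − 2q_B − q_A) − 4q_B.
∂π/∂q_B = 45 − 4q_B − q_A = 0 ⇒ q_B = 11.25 − 0.25q_A.
Setting q_B = q_A in the reaction function: q_B = 11.25 − 0.25q_B, so q_B = 11.25 / 1.25 = 9.

9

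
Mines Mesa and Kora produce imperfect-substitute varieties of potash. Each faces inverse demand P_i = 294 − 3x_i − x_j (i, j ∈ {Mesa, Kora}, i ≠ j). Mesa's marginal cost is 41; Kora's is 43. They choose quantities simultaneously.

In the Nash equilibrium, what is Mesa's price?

Mine Mesa's profit: π = x_{Mesa}(294 − 3x_{Mesa} − x_{Kora}) − 41x_{Mesa}.
∂π/∂x_{Mesa} = 253 − 6x_{Mesa} − x_{Kora} = 0 ⇒ x_{Mesa} = 253/6 − (1/6)x_{Kora}.
Similarly x_{Kora} = 251/6 − (1/6)x_{Mesa}.
Solving the two reaction functions simultaneously: (1 − (−1/6)(−1/6))x_{Mesa} = 253/6 − (1/6)·(251/6), so (35/36)x_{Mesa} = 1267/36 and x_{Mesa} = 36.2.
Then x_{Kora} = 251/6 − (1/6)·36.2 = 35.8.
P_{Mesa} = 294 − 3·36.2 − 35.8 = 149.6.

149.6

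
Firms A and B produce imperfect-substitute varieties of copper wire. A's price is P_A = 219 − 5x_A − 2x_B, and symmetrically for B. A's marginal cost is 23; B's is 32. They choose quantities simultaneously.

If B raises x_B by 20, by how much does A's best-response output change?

-4

Firm A's profit: π = x_A(219 − 5x_A − 2x_B) − 23x_A.
∂π/∂x_A = 196 − 10x_A − 2x_B = 0 ⇒ x_A = 19.6 − 0.2x_B.
The reaction-function slope is −0.2, so a 20-unit rise in x_B moves x_A by −0.2 × 20 = −4. A's best response falls — the actions are strategic substitutes.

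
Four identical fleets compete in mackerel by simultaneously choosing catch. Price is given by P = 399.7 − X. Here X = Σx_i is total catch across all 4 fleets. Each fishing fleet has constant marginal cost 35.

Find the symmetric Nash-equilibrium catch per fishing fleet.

72.94

A representative fishing fleet's profit is π_i = x_i(399.7 − X) − 35x_i, with X = x_i + Σ_{j≠i} x_j.
First-order condition: 364.7 − 2x_i − Σ_{j≠i} x_j = 0.
In a symmetric equilibrium every fishing fleet chooses the same x, so Σ_{j≠i} x_j = 3x. The condition becomes 364.7 − 5x = 0, giving x = 364.7/5 = 72.94.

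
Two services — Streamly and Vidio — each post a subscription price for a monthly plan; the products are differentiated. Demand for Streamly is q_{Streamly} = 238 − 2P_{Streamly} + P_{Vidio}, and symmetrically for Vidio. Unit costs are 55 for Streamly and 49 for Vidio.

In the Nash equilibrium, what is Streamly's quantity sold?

120.4

Streamly's profit: π = (P_{Streamly} − 55)(238 − 2P_{Streamly} + P_{Vidio}).
∂π/∂P_{Streamly} = 348 − 4P_{Streamly} + P_{Vidio} = 0 ⇒ P_{Streamly} = 87 + 0.25P_{Vidio}.
Similarly P_{Vidio} = 84 + 0.25P_{Streamly}.
Plugging P_{Vidio} into Streamly's best response: P_{Streamly} = 87 + 0.25(84 + 0.25P_{Streamly}) ⇒ 0.9375P_{Streamly} = 108, so P_{Streamly} = 115.2.
Then P_{Vidio} = 84 + 0.25·115.2 = 112.8.
q_{Streamly} = 238 − 2·115.2 + 112.8 = 120.4.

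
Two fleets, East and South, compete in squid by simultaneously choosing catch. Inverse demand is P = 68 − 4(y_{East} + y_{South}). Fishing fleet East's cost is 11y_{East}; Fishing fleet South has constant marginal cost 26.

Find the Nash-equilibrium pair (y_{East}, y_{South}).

Fishing fleet East's profit: π = y_{East}(68 − 4(y_{East} + y_{South})) − 11y_{East}.
∂π/∂y_{East} = 57 − 8y_{East} − 4y_{South} = 0, so y_{East} = 7.125 − 0.5y_{South}.
By the same steps for South: y_{South} = 5.25 − 0.5y_{East}.
Plugging y_{South} into East's best response: y_{East} = 7.125 − 0.5(5.25 − 0.5y_{East}) ⇒ 0.75y_{East} = 4.5, so y_{East} = 6.
Then y_{South} = 5.25 − 0.5·6 = 2.25.

6, 2.25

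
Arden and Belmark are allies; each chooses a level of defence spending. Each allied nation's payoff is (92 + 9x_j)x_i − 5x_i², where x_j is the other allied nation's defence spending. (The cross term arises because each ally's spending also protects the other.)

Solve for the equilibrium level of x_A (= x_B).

92

Arden's payoff is (92 + 9x_B)x_A − 5x_A².
∂π/∂x_A = 92 + 9x_B − 10x_A = 0, so x_A = 9.2 + 0.9x_B.
The game is symmetric, so in equilibrium x_B = x_A: the reaction function gives 0.1x_A = 9.2, hence x_A = 92.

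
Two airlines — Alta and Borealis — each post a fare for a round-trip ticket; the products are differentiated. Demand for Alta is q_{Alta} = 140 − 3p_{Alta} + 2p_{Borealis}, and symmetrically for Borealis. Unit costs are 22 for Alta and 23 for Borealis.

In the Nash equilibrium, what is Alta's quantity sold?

89.0625

Alta's profit: π = (p_{Alta} − 22)(140 − 3p_{Alta} + 2p_{Borealis}).
∂π/∂p_{Alta} = 206 − 6p_{Alta} + 2p_{Borealis} = 0 ⇒ p_{Alta} = 103/3 + (1/3)p_{Borealis}.
Similarly p_{Borealis} = 209/6 + (1/3)p_{Alta}.
Plugging p_{Borealis} into Alta's best response: p_{Alta} = 103/3 + (1/3)(209/6 + (1/3)p_{Alta}) ⇒ (8/9)p_{Alta} = 827/18, so p_{Alta} = 51.6875.
Then p_{Borealis} = 209/6 + (1/3)·51.6875 = 52.0625.
q_{Alta} = 140 − 3·51.6875 + 2·52.0625 = 89.0625.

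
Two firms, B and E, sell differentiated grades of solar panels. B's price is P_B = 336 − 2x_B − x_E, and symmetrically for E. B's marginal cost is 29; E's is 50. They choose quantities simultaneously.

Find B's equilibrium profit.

7887.68

Firm B's profit: π = x_B(336 − 2x_B − x_E) − 29x_B.
∂π/∂x_B = 307 − 4x_B − x_E = 0 ⇒ x_B = 76.75 − 0.25x_E.
Similarly x_E = 71.5 − 0.25x_B.
Plugging x_E into B's best response: x_B = 76.75 − 0.25(71.5 − 0.25x_B) ⇒ 0.9375x_B = 58.875, so x_B = 62.8.
Then x_E = 71.5 − 0.25·62.8 = 55.8.
P_B = 336 − 2·62.8 − 55.8 = 154.6.
Profit = (154.6 − 29)·62.8 = 7887.68.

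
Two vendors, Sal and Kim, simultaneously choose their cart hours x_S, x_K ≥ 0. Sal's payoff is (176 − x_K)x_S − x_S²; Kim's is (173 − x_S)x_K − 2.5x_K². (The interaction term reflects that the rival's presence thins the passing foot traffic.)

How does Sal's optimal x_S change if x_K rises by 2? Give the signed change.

-1

Expanding Sal's payoff: 176x_S − x_Kx_S − x_S².
∂π/∂x_S = 176 − x_K − 2x_S = 0, so x_S = 88 − 0.5x_K.
The reaction-function slope is −0.5, so a 2-unit rise in x_K moves x_S by −0.5 × 2 = −1. Sal's best response falls — the actions are strategic substitutes.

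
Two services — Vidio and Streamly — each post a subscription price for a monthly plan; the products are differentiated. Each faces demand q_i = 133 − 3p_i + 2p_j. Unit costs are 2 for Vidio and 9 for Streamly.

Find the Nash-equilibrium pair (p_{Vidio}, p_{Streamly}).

Vidio's profit: π = (p_{Vidio} − 2)(133 − 3p_{Vidio} + 2p_{Streamly}).
∂π/∂p_{Vidio} = 139 − 6p_{Vidio} + 2p_{Streamly} = 0 ⇒ p_{Vidio} = 139/6 + (1/3)p_{Streamly}.
Similarly p_{Streamly} = 80/3 + (1/3)p_{Vidio}.
Solving the two reaction functions simultaneously: (1 − (1/3)(1/3))p_{Vidio} = 139/6 + (1/3)·(80/3), so (8/9)p_{Vidio} = 577/18 and p_{Vidio} = 36.0625.
Then p_{Streamly} = 80/3 + (1/3)·36.0625 = 38.6875.

36.0625, 38.6875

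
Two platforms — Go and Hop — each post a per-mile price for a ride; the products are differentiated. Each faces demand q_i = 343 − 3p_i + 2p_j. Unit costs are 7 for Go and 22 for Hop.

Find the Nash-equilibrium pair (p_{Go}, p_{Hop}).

93.8125, 99.4375

Go's profit: π = (p_{Go} − 7)(343 − 3p_{Go} + 2p_{Hop}).
∂π/∂p_{Go} = 364 − 6p_{Go} + 2p_{Hop} = 0 ⇒ p_{Go} = 182/3 + (1/3)p_{Hop}.
Similarly p_{Hop} = 409/6 + (1/3)p_{Go}.
Plugging p_{Hop} into Go's best response: p_{Go} = 182/3 + (1/3)(409/6 + (1/3)p_{Go}) ⇒ (8/9)p_{Go} = 1501/18, so p_{Go} = 93.8125.
Then p_{Hop} = 409/6 + (1/3)·93.8125 = 99.4375.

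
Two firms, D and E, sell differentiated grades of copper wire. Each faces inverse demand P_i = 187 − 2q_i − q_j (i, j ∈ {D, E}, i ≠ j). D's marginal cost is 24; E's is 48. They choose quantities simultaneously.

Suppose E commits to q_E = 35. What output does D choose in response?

32

Firm D's profit: π = q_D(187 − 2q_D − q_E) − 24q_D.
∂π/∂q_D = 163 − 4q_D − q_E = 0 ⇒ q_D = 40.75 − 0.25q_E.
At q_E = 35: q_D = 40.75 − 0.25·35 = 32.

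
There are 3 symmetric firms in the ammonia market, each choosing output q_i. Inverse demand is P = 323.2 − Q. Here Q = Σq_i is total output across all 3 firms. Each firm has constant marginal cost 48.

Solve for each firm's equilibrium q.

68.8

A representative firm's profit is π_i = q_i(323.2 − Q) − 48q_i, with Q = q_i + Σ_{j≠i} q_j.
First-order condition: 275.2 − 2q_i − Σ_{j≠i} q_j = 0.
Imposing symmetry (q_j = q for all j) turns Σ_{j≠i} q_j into 2q, so 275.2 = 4q and q = 68.8.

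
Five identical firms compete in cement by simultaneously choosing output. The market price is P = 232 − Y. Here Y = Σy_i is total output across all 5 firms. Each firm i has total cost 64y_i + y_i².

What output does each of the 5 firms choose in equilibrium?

21

A representative firm's profit is π_i = y_i(232 − Y) − 64y_i − y_i², with Y = y_i + Σ_{j≠i} y_j.
First-order condition: 168 − 4y_i − Σ_{j≠i} y_j = 0.
Imposing symmetry (y_j = y for all j) turns Σ_{j≠i} y_j into 4y, so 168 = 8y and y = 21.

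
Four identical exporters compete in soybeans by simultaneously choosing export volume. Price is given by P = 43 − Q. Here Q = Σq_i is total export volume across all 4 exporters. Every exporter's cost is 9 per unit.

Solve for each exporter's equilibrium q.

A representative exporter's profit is π_i = q_i(43 − Q) − 9q_i, with Q = q_i + Σ_{j≠i} q_j.
First-order condition: 34 − 2q_i − Σ_{j≠i} q_j = 0.
Imposing symmetry (q_j = q for all j) turns Σ_{j≠i} q_j into 3q, so 34 = 5q and q = 6.8.

6.8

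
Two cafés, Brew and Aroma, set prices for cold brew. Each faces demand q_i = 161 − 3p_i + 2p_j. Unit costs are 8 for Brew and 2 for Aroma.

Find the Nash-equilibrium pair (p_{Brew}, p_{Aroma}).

Brew's profit: π = (p_{Brew} − 8)(161 − 3p_{Brew} + 2p_{Aroma}).
∂π/∂p_{Brew} = 185 − 6p_{Brew} + 2p_{Aroma} = 0 ⇒ p_{Brew} = 185/6 + (1/3)p_{Aroma}.
Similarly p_{Aroma} = 167/6 + (1/3)p_{Brew}.
Substituting the second reaction function into the first: p_{Brew} = 185/6 + (1/3)(167/6 + (1/3)p_{Brew}), which gives (8/9)p_{Brew} = 361/9 ⇒ p_{Brew} = 45.125.
Then p_{Aroma} = 167/6 + (1/3)·45.125 = 42.875.

45.125, 42.875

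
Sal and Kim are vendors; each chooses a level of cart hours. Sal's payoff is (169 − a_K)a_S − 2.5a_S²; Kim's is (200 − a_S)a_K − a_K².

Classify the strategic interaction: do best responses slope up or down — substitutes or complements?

strategic substitutes

Expanding Sal's payoff: 169a_S − a_Ka_S − 2.5a_S².
∂π/∂a_S = 169 − a_K − 5a_S = 0, so a_S = 33.8 − 0.2a_K.
The best-response slope da_S/da_K = −0.2 < 0: the reaction function is downward-sloping, so the choices are strategic substitutes.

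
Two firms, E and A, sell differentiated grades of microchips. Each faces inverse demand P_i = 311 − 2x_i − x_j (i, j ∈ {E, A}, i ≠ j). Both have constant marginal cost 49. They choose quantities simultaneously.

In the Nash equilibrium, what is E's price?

Firm E's profit: π = x_E(311 − 2x_E − x_A) − 49x_E.
∂π/∂x_E = 262 − 4x_E − x_A = 0 ⇒ x_E = 65.5 − 0.25x_A.
The game is symmetric, so in equilibrium x_A = x_E: the reaction function gives 1.25x_E = 65.5, hence x_E = 52.4.
P_E = 311 − 2·52.4 − 52.4 = 153.8.

153.8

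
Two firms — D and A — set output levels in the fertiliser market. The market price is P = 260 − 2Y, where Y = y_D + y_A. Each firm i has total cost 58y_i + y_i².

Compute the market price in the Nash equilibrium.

Firm D's profit: π = y_D(260 − 2(y_D + y_A)) − 58y_D − y_D².
∂π/∂y_D = 202 − 6y_D − 2y_A = 0, so y_D = 101/3 − (1/3)y_A.
By symmetry y_A = y_D; substituting into the reaction function, (4/3)y_D = 101/3 and y_D = 25.25.
Equilibrium price: P = 260 − 2·50.5 = 159.

159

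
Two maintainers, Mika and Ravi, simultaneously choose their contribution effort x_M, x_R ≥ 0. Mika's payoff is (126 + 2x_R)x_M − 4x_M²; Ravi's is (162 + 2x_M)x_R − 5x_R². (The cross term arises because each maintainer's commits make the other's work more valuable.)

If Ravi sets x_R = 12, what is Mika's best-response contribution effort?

18.75

Expanding Mika's payoff: 126x_M + 2x_Rx_M − 4x_M².
∂π/∂x_M = 126 + 2x_R − 8x_M = 0, so x_M = 15.75 + 0.25x_R.
At x_R = 12: x_M = 15.75 + 0.25·12 = 18.75.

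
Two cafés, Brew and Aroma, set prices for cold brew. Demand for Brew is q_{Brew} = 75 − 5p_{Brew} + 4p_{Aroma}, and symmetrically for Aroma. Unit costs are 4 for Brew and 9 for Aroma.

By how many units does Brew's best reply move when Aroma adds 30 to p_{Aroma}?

12

Brew's profit: π = (p_{Brew} − 4)(75 − 5p_{Brew} + 4p_{Aroma}).
∂π/∂p_{Brew} = 95 − 10p_{Brew} + 4p_{Aroma} = 0 ⇒ p_{Brew} = 9.5 + 0.4p_{Aroma}.
The reaction-function slope is 0.4, so a 30-unit rise in p_{Aroma} moves p_{Brew} by 0.4 × 30 = 12. Brew's best response rises — the actions are strategic complements.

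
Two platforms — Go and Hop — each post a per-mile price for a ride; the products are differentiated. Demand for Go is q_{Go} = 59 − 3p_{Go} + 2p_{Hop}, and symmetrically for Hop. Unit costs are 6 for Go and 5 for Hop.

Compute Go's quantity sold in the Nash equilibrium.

Go's profit: π = (p_{Go} − 6)(59 − 3p_{Go} + 2p_{Hop}).
∂π/∂p_{Go} = 77 − 6p_{Go} + 2p_{Hop} = 0 ⇒ p_{Go} = 77/6 + (1/3)p_{Hop}.
Similarly p_{Hop} = 37/3 + (1/3)p_{Go}.
Solving the two reaction functions simultaneously: (1 − (1/3)(1/3))p_{Go} = 77/6 + (1/3)·(37/3), so (8/9)p_{Go} = 305/18 and p_{Go} = 19.0625.
Then p_{Hop} = 37/3 + (1/3)·19.0625 = 18.6875.
q_{Go} = 59 − 3·19.0625 + 2·18.6875 = 39.1875.

39.1875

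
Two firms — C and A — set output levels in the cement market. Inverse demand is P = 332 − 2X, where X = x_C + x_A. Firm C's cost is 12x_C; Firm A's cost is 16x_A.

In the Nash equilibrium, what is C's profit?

Firm C's profit: π = x_C(332 − 2(x_C + x_A)) − 12x_C.
∂π/∂x_C = 320 − 4x_C − 2x_A = 0, so x_C = 80 − 0.5x_A.
By the same steps for A: x_A = 79 − 0.5x_C.
Plugging x_A into C's best response: x_C = 80 − 0.5(79 − 0.5x_C) ⇒ 0.75x_C = 40.5, so x_C = 54.
Then x_A = 79 − 0.5·54 = 52.
Price P = 332 − 2·106 = 120.
C's profit: (120 − 12)·54 = 5832.

5832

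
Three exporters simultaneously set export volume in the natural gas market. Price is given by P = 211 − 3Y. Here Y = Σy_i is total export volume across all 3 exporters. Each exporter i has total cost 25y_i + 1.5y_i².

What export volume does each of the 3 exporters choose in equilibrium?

A representative exporter's profit is π_i = y_i(211 − 3Y) − 25y_i − 1.5y_i², with Y = y_i + Σ_{j≠i} y_j.
First-order condition: 186 − 9y_i − 3Σ_{j≠i} y_j = 0.
In a symmetric equilibrium every exporter chooses the same y, so Σ_{j≠i} y_j = 2y. The condition becomes 186 − 15y = 0, giving y = 186/15 = 12.4.

12.4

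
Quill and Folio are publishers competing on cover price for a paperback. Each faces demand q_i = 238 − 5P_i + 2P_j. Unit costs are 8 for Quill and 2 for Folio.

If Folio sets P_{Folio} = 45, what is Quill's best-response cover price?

36.8

Quill's profit: π = (P_{Quill} − 8)(238 − 5P_{Quill} + 2P_{Folio}).
∂π/∂P_{Quill} = 278 − 10P_{Quill} + 2P_{Folio} = 0 ⇒ P_{Quill} = 27.8 + 0.2P_{Folio}.
At P_{Folio} = 45: P_{Quill} = 27.8 + 0.2·45 = 36.8.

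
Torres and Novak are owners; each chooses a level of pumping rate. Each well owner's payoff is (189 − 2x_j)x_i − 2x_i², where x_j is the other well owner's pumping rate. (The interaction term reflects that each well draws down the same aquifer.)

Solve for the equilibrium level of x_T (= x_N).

31.5

Torres's payoff is (189 − 2x_N)x_T − 2x_T².
∂π/∂x_T = 189 − 2x_N − 4x_T = 0, so x_T = 47.25 − 0.5x_N.
By symmetry x_N = x_T; substituting into the reaction function, 1.5x_T = 47.25 and x_T = 31.5.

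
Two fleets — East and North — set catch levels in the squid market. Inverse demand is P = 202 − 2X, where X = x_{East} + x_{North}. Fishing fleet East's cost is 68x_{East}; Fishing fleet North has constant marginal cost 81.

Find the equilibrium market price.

Fishing fleet East's profit: π = x_{East}(202 − 2(x_{East} + x_{North})) − 68x_{East}.
∂π/∂x_{East} = 134 − 4x_{East} − 2x_{North} = 0, so x_{East} = 33.5 − 0.5x_{North}.
By the same steps for North: x_{North} = 30.25 − 0.5x_{East}.
Substituting the second reaction function into the first: x_{East} = 33.5 − 0.5(30.25 − 0.5x_{East}), which gives 0.75x_{East} = 18.375 ⇒ x_{East} = 24.5.
Then x_{North} = 30.25 − 0.5·24.5 = 18.
Equilibrium price: P = 202 − 2·42.5 = 117.

117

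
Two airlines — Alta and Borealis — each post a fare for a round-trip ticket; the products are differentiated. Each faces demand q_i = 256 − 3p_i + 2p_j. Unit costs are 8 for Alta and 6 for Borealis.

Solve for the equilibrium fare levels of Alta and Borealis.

Alta's profit: π = (p_{Alta} − 8)(256 − 3p_{Alta} + 2p_{Borealis}).
∂π/∂p_{Alta} = 280 − 6p_{Alta} + 2p_{Borealis} = 0 ⇒ p_{Alta} = 140/3 + (1/3)p_{Borealis}.
Similarly p_{Borealis} = 137/3 + (1/3)p_{Alta}.
Plugging p_{Borealis} into Alta's best response: p_{Alta} = 140/3 + (1/3)(137/3 + (1/3)p_{Alta}) ⇒ (8/9)p_{Alta} = 557/9, so p_{Alta} = 69.625.
Then p_{Borealis} = 137/3 + (1/3)·69.625 = 68.875.

69.625, 68.875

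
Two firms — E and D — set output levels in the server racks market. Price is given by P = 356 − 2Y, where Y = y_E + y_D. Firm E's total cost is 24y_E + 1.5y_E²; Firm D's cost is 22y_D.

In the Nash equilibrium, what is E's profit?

2646.875

Firm E's profit: π = y_E(356 − 2(y_E + y_D)) − 24y_E − 1.5y_E².
∂π/∂y_E = 332 − 7y_E − 2y_D = 0, so y_E = 332/7 − (2/7)y_D.
For D: ∂π/∂y_D = 334 − 4y_D − 2y_E = 0 ⇒ y_D = 83.5 − 0.5y_E.
Solving the two reaction functions simultaneously: (1 − (−2/7)(−0.5))y_E = 332/7 − (2/7)·83.5, so (6/7)y_E = 165/7 and y_E = 27.5.
Then y_D = 83.5 − 0.5·27.5 = 69.75.
Price P = 356 − 2·97.25 = 161.5.
E's profit: (161.5 − 24)·27.5 − 1.5(27.5)² = 2646.875.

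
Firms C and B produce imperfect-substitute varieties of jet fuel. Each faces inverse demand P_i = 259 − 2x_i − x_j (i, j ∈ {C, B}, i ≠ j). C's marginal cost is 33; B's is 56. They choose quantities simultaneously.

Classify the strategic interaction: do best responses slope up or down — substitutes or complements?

Firm C's profit: π = x_C(259 − 2x_C − x_B) − 33x_C.
∂π/∂x_C = 226 − 4x_C − x_B = 0 ⇒ x_C = 56.5 − 0.25x_B.
The best-response slope dx_C/dx_B = −0.25 < 0: the reaction function is downward-sloping, so the choices are strategic substitutes.

strategic substitutes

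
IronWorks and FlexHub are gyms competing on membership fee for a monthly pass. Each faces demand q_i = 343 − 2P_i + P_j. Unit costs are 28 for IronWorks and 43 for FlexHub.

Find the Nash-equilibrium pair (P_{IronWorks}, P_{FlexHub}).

135, 141

IronWorks's profit: π = (P_{IronWorks} − 28)(343 − 2P_{IronWorks} + P_{FlexHub}).
∂π/∂P_{IronWorks} = 399 − 4P_{IronWorks} + P_{FlexHub} = 0 ⇒ P_{IronWorks} = 99.75 + 0.25P_{FlexHub}.
Similarly P_{FlexHub} = 107.25 + 0.25P_{IronWorks}.
Plugging P_{FlexHub} into IronWorks's best response: P_{IronWorks} = 99.75 + 0.25(107.25 + 0.25P_{IronWorks}) ⇒ 0.9375P_{IronWorks} = 126.5625, so P_{IronWorks} = 135.
Then P_{FlexHub} = 107.25 + 0.25·135 = 141.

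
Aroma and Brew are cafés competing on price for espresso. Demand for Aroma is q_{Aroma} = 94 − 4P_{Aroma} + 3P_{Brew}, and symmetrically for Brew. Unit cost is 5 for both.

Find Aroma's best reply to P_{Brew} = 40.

Aroma's profit: π = (P_{Aroma} − 5)(94 − 4P_{Aroma} + 3P_{Brew}).
∂π/∂P_{Aroma} = 114 − 8P_{Aroma} + 3P_{Brew} = 0 ⇒ P_{Aroma} = 14.25 + 0.375P_{Brew}.
At P_{Brew} = 40: P_{Aroma} = 14.25 + 0.375·40 = 29.25.

29.25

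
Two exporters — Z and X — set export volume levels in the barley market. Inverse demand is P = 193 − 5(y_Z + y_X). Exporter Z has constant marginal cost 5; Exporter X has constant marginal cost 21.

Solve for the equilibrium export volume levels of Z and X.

Exporter Z's profit: π = y_Z(193 − 5(y_Z + y_X)) − 5y_Z.
∂π/∂y_Z = 188 − 10y_Z − 5y_X = 0, so y_Z = 18.8 − 0.5y_X.
By the same steps for X: y_X = 17.2 − 0.5y_Z.
Solving the two reaction functions simultaneously: (1 − (−0.5)(−0.5))y_Z = 18.8 − 0.5·17.2, so 0.75y_Z = 10.2 and y_Z = 13.6.
Then y_X = 17.2 − 0.5·13.6 = 10.4.

13.6, 10.4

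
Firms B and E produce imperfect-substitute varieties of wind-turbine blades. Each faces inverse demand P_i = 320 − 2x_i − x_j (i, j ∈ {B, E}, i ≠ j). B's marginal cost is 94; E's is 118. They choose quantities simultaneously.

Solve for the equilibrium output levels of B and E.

Firm B's profit: π = x_B(320 − 2x_B − x_E) − 94x_B.
∂π/∂x_B = 226 − 4x_B − x_E = 0 ⇒ x_B = 56.5 − 0.25x_E.
Similarly x_E = 50.5 − 0.25x_B.
Substituting the second reaction function into the first: x_B = 56.5 − 0.25(50.5 − 0.25x_B), which gives 0.9375x_B = 43.875 ⇒ x_B = 46.8.
Then x_E = 50.5 − 0.25·46.8 = 38.8.

46.8, 38.8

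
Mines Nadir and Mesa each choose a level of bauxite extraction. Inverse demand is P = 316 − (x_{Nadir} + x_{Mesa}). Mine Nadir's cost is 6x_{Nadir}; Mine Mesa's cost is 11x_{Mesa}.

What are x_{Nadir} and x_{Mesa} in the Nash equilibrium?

Mine Nadir's profit: π = x_{Nadir}(316 − (x_{Nadir} + x_{Mesa})) − 6x_{Nadir}.
∂π/∂x_{Nadir} = 310 − 2x_{Nadir} − x_{Mesa} = 0, so x_{Nadir} = 155 − 0.5x_{Mesa}.
By the same steps for Mesa: x_{Mesa} = 152.5 − 0.5x_{Nadir}.
Solving the two reaction functions simultaneously: (1 − (−0.5)(−0.5))x_{Nadir} = 155 − 0.5·152.5, so 0.75x_{Nadir} = 78.75 and x_{Nadir} = 105.
Then x_{Mesa} = 152.5 − 0.5·105 = 100.

105, 100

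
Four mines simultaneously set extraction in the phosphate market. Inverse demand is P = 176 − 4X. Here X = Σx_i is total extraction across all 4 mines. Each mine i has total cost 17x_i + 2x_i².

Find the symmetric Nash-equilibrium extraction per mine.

6.625

A representative mine's profit is π_i = x_i(176 − 4X) − 17x_i − 2x_i², with X = x_i + Σ_{j≠i} x_j.
First-order condition: 159 − 12x_i − 4Σ_{j≠i} x_j = 0.
In a symmetric equilibrium every mine chooses the same x, so Σ_{j≠i} x_j = 3x. The condition becomes 159 − 24x = 0, giving x = 159/24 = 6.625.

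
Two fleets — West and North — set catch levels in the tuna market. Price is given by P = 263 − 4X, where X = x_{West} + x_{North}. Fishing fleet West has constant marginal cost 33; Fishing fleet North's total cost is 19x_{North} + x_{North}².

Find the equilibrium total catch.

36.8125

Fishing fleet West's profit: π = x_{West}(263 − 4(x_{West} + x_{North})) − 33x_{West}.
∂π/∂x_{West} = 230 − 8x_{West} − 4x_{North} = 0, so x_{West} = 28.75 − 0.5x_{North}.
For North: ∂π/∂x_{North} = 244 − 10x_{North} − 4x_{West} = 0 ⇒ x_{North} = 24.4 − 0.4x_{West}.
Substituting the second reaction function into the first: x_{West} = 28.75 − 0.5(24.4 − 0.4x_{West}), which gives 0.8x_{West} = 16.55 ⇒ x_{West} = 20.6875.
Then x_{North} = 24.4 − 0.4·20.6875 = 16.125.
Total catch: 20.6875 + 16.125 = 36.8125.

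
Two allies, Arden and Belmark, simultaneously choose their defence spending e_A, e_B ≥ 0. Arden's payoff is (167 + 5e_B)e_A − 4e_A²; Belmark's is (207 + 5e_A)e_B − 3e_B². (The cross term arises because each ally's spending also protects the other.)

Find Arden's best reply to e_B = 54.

54.625

Expanding Arden's payoff: 167e_A + 5e_Be_A − 4e_A².
∂π/∂e_A = 167 + 5e_B − 8e_A = 0, so e_A = 20.875 + 0.625e_B.
At e_B = 54: e_A = 20.875 + 0.625·54 = 54.625.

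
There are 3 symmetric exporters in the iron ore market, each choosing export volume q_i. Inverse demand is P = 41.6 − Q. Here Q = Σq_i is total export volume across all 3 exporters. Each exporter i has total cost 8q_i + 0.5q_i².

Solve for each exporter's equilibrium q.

6.72

A representative exporter's profit is π_i = q_i(41.6 − Q) − 8q_i − 0.5q_i², with Q = q_i + Σ_{j≠i} q_j.
First-order condition: 33.6 − 3q_i − Σ_{j≠i} q_j = 0.
With identical exporters, set every q_j = q: then 33.6 − 3q − 2q = 0, i.e. q = 33.6/5 = 6.72.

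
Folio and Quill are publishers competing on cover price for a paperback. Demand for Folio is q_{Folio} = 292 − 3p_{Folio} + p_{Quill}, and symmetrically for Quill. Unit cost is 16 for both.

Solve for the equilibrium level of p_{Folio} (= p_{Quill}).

68

Folio's profit: π = (p_{Folio} − 16)(292 − 3p_{Folio} + p_{Quill}).
∂π/∂p_{Folio} = 340 − 6p_{Folio} + p_{Quill} = 0 ⇒ p_{Folio} = 170/3 + (1/6)p_{Quill}.
The game is symmetric, so in equilibrium p_{Quill} = p_{Folio}: the reaction function gives (5/6)p_{Folio} = 170/3, hence p_{Folio} = 68.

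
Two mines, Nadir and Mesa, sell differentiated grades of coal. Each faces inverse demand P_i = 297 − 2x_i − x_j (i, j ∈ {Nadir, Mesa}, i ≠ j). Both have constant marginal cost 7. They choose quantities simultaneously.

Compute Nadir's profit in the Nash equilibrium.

6728

Mine Nadir's profit: π = x_{Nadir}(297 − 2x_{Nadir} − x_{Mesa}) − 7x_{Nadir}.
∂π/∂x_{Nadir} = 290 − 4x_{Nadir} − x_{Mesa} = 0 ⇒ x_{Nadir} = 72.5 − 0.25x_{Mesa}.
By symmetry x_{Mesa} = x_{Nadir}; substituting into the reaction function, 1.25x_{Nadir} = 72.5 and x_{Nadir} = 58.
P_{Nadir} = 297 − 2·58 − 58 = 123.
Profit = (123 − 7)·58 = 6728.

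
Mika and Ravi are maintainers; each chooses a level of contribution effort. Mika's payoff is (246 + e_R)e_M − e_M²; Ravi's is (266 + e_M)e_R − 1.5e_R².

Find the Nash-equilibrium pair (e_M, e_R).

200.8, 155.6

Expanding Mika's payoff: 246e_M + e_Re_M − e_M².
∂π/∂e_M = 246 + e_R − 2e_M = 0, so e_M = 123 + 0.5e_R.
Likewise for Ravi: e_R = 266/3 + (1/3)e_M.
Plugging e_R into Mika's best response: e_M = 123 + 0.5(266/3 + (1/3)e_M) ⇒ (5/6)e_M = 502/3, so e_M = 200.8.
Then e_R = 266/3 + (1/3)·200.8 = 155.6.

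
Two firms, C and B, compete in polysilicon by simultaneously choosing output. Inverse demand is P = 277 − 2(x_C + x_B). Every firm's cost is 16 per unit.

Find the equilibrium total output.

Firm C's profit: π = x_C(277 − 2(x_C + x_B)) − 16x_C.
∂π/∂x_C = 261 − 4x_C − 2x_B = 0, so x_C = 65.25 − 0.5x_B.
Setting x_C = x_B in the reaction function: x_C = 65.25 − 0.5x_C, so x_C = 65.25 / 1.5 = 43.5.
Total output: 43.5 + 43.5 = 87.

87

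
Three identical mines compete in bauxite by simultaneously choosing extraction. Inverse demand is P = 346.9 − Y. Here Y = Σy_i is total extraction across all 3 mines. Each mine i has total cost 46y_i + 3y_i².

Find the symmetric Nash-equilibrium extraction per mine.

30.09

A representative mine's profit is π_i = y_i(346.9 − Y) − 46y_i − 3y_i², with Y = y_i + Σ_{j≠i} y_j.
First-order condition: 300.9 − 8y_i − Σ_{j≠i} y_j = 0.
Imposing symmetry (y_j = y for all j) turns Σ_{j≠i} y_j into 2y, so 300.9 = 10y and y = 30.09.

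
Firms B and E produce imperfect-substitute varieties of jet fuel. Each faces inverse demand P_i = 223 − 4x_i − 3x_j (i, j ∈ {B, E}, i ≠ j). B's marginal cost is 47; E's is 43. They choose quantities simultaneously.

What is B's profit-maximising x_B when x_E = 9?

Firm B's profit: π = x_B(223 − 4x_B − 3x_E) − 47x_B.
∂π/∂x_B = 176 − 8x_B − 3x_E = 0 ⇒ x_B = 22 − 0.375x_E.
At x_E = 9: x_B = 22 − 0.375·9 = 18.625.

18.625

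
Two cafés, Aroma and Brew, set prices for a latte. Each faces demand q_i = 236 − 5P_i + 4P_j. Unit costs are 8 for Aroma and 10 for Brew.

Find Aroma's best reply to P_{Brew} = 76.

58

Aroma's profit: π = (P_{Aroma} − 8)(236 − 5P_{Aroma} + 4P_{Brew}).
∂π/∂P_{Aroma} = 276 − 10P_{Aroma} + 4P_{Brew} = 0 ⇒ P_{Aroma} = 27.6 + 0.4P_{Brew}.
At P_{Brew} = 76: P_{Aroma} = 27.6 + 0.4·76 = 58.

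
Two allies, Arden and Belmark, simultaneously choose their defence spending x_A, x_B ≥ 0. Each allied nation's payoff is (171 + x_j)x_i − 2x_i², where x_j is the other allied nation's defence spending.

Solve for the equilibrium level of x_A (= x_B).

57

Arden's payoff is (171 + x_B)x_A − 2x_A².
∂π/∂x_A = 171 + x_B − 4x_A = 0, so x_A = 42.75 + 0.25x_B.
Setting x_A = x_B in the reaction function: x_A = 42.75 + 0.25x_A, so x_A = 42.75 / 0.75 = 57.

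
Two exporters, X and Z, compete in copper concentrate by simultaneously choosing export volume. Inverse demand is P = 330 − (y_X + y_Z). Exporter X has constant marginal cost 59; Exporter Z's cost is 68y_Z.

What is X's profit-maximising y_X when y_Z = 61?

Exporter X's profit: π = y_X(330 − (y_X + y_Z)) − 59y_X.
∂π/∂y_X = 271 − 2y_X − y_Z = 0, so y_X = 135.5 − 0.5y_Z.
At y_Z = 61: y_X = 135.5 − 0.5·61 = 105.

105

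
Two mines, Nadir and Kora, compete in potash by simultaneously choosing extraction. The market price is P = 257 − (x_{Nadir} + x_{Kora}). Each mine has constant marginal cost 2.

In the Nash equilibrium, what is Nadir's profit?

Mine Nadir's profit: π = x_{Nadir}(257 − (x_{Nadir} + x_{Kora})) − 2x_{Nadir}.
∂π/∂x_{Nadir} = 255 − 2x_{Nadir} − x_{Kora} = 0, so x_{Nadir} = 127.5 − 0.5x_{Kora}.
Setting x_{Nadir} = x_{Kora} in the reaction function: x_{Nadir} = 127.5 − 0.5x_{Nadir}, so x_{Nadir} = 127.5 / 1.5 = 85.
Price P = 257 − 170 = 87.
Nadir's profit: (87 − 2)·85 = 7225.

7225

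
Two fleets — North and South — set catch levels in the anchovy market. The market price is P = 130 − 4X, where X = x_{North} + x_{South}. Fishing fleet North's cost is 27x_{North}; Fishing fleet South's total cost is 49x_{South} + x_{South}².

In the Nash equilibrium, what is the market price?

71.125

Fishing fleet North's profit: π = x_{North}(130 − 4(x_{North} + x_{South})) − 27x_{North}.
∂π/∂x_{North} = 103 − 8x_{North} − 4x_{South} = 0, so x_{North} = 12.875 − 0.5x_{South}.
For South: ∂π/∂x_{South} = 81 − 10x_{South} − 4x_{North} = 0 ⇒ x_{South} = 8.1 − 0.4x_{North}.
Substituting the second reaction function into the first: x_{North} = 12.875 − 0.5(8.1 − 0.4x_{North}), which gives 0.8x_{North} = 8.825 ⇒ x_{North} = 353/32.
Then x_{South} = 8.1 − 0.4·(353/32) = 3.6875.
Equilibrium price: P = 130 − 4·(471/32) = 71.125.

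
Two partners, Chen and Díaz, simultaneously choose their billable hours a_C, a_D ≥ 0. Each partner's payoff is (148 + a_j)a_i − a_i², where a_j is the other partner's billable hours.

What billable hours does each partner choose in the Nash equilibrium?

Chen's payoff is (148 + a_D)a_C − a_C².
∂π/∂a_C = 148 + a_D − 2a_C = 0, so a_C = 74 + 0.5a_D.
By symmetry a_D = a_C; substituting into the reaction function, 0.5a_C = 74 and a_C = 148.

148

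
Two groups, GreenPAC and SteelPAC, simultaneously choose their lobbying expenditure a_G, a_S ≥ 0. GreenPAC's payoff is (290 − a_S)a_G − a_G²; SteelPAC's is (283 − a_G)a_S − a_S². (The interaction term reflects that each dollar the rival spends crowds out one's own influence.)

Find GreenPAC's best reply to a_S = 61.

114.5

Expanding GreenPAC's payoff: 290a_G − a_Sa_G − a_G².
∂π/∂a_G = 290 − a_S − 2a_G = 0, so a_G = 145 − 0.5a_S.
At a_S = 61: a_G = 145 − 0.5·61 = 114.5.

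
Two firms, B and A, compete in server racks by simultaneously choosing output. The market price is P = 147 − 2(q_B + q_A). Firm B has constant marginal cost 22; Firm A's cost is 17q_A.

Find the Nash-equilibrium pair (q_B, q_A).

Firm B's profit: π = q_B(147 − 2(q_B + q_A)) − 22q_B.
∂π/∂q_B = 125 − 4q_B − 2q_A = 0, so q_B = 31.25 − 0.5q_A.
By the same steps for A: q_A = 32.5 − 0.5q_B.
Plugging q_A into B's best response: q_B = 31.25 − 0.5(32.5 − 0.5q_B) ⇒ 0.75q_B = 15, so q_B = 20.
Then q_A = 32.5 − 0.5·20 = 22.5.

20, 22.5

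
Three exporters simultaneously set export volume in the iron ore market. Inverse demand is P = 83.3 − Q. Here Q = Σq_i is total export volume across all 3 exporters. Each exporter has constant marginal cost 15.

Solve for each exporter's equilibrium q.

A representative exporter's profit is π_i = q_i(83.3 − Q) − 15q_i, with Q = q_i + Σ_{j≠i} q_j.
First-order condition: 68.3 − 2q_i − Σ_{j≠i} q_j = 0.
Imposing symmetry (q_j = q for all j) turns Σ_{j≠i} q_j into 2q, so 68.3 = 4q and q = 17.075.

17.075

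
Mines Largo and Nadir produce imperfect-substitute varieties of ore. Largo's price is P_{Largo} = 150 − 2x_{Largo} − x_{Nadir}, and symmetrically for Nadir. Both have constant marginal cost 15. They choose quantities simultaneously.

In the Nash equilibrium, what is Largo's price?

69

Mine Largo's profit: π = x_{Largo}(150 − 2x_{Largo} − x_{Nadir}) − 15x_{Largo}.
∂π/∂x_{Largo} = 135 − 4x_{Largo} − x_{Nadir} = 0 ⇒ x_{Largo} = 33.75 − 0.25x_{Nadir}.
Setting x_{Largo} = x_{Nadir} in the reaction function: x_{Largo} = 33.75 − 0.25x_{Largo}, so x_{Largo} = 33.75 / 1.25 = 27.
P_{Largo} = 150 − 2·27 − 27 = 69.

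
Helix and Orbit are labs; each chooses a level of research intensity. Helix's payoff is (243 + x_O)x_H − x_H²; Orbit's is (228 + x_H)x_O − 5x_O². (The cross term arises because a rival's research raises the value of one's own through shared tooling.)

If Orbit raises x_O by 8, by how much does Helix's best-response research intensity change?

Expanding Helix's payoff: 243x_H + x_Ox_H − x_H².
∂π/∂x_H = 243 + x_O − 2x_H = 0, so x_H = 121.5 + 0.5x_O.
The reaction-function slope is 0.5, so an 8-unit rise in x_O moves x_H by 0.5 × 8 = 4. Helix's best response rises — the actions are strategic complements.

4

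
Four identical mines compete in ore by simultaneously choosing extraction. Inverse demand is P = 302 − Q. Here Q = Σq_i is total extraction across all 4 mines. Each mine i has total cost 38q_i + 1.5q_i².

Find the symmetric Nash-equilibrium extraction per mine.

33

A representative mine's profit is π_i = q_i(302 − Q) − 38q_i − 1.5q_i², with Q = q_i + Σ_{j≠i} q_j.
First-order condition: 264 − 5q_i − Σ_{j≠i} q_j = 0.
In a symmetric equilibrium every mine chooses the same q, so Σ_{j≠i} q_j = 3q. The condition becomes 264 − 8q = 0, giving q = 264/8 = 33.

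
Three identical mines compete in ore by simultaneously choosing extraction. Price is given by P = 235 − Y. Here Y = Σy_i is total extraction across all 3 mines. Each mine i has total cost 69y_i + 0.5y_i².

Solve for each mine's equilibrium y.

A representative mine's profit is π_i = y_i(235 − Y) − 69y_i − 0.5y_i², with Y = y_i + Σ_{j≠i} y_j.
First-order condition: 166 − 3y_i − Σ_{j≠i} y_j = 0.
In a symmetric equilibrium every mine chooses the same y, so Σ_{j≠i} y_j = 2y. The condition becomes 166 − 5y = 0, giving y = 166/5 = 33.2.

33.2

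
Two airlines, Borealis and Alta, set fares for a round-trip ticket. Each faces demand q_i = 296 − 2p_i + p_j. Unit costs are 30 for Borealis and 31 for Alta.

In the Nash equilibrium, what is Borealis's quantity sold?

177.6

Borealis's profit: π = (p_{Borealis} − 30)(296 − 2p_{Borealis} + p_{Alta}).
∂π/∂p_{Borealis} = 356 − 4p_{Borealis} + p_{Alta} = 0 ⇒ p_{Borealis} = 89 + 0.25p_{Alta}.
Similarly p_{Alta} = 89.5 + 0.25p_{Borealis}.
Solving the two reaction functions simultaneously: (1 − (0.25)(0.25))p_{Borealis} = 89 + 0.25·89.5, so 0.9375p_{Borealis} = 111.375 and p_{Borealis} = 118.8.
Then p_{Alta} = 89.5 + 0.25·118.8 = 119.2.
q_{Borealis} = 296 − 2·118.8 + 119.2 = 177.6.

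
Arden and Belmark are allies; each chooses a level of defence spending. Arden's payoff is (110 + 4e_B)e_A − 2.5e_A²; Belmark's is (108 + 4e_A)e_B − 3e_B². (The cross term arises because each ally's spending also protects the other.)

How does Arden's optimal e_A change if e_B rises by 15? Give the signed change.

12

Expanding Arden's payoff: 110e_A + 4e_Be_A − 2.5e_A².
∂π/∂e_A = 110 + 4e_B − 5e_A = 0, so e_A = 22 + 0.8e_B.
The reaction-function slope is 0.8, so a 15-unit rise in e_B moves e_A by 0.8 × 15 = 12. Arden's best response rises — the actions are strategic complements.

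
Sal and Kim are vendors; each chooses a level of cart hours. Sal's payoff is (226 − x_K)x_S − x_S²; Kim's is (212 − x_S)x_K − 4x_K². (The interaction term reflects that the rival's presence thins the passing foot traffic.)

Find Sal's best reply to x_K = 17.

104.5

Expanding Sal's payoff: 226x_S − x_Kx_S − x_S².
∂π/∂x_S = 226 − x_K − 2x_S = 0, so x_S = 113 − 0.5x_K.
At x_K = 17: x_S = 113 − 0.5·17 = 104.5.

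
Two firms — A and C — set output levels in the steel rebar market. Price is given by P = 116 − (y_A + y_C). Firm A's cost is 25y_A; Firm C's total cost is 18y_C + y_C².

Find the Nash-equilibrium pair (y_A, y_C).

Firm A's profit: π = y_A(116 − (y_A + y_C)) − 25y_A.
∂π/∂y_A = 91 − 2y_A − y_C = 0, so y_A = 45.5 − 0.5y_C.
For C: ∂π/∂y_C = 98 − 4y_C − y_A = 0 ⇒ y_C = 24.5 − 0.25y_A.
Solving the two reaction functions simultaneously: (1 − (−0.5)(−0.25))y_A = 45.5 − 0.5·24.5, so 0.875y_A = 33.25 and y_A = 38.
Then y_C = 24.5 − 0.25·38 = 15.

38, 15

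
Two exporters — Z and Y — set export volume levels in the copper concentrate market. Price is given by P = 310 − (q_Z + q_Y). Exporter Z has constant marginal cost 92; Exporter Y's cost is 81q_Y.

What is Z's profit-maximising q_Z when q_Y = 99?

Exporter Z's profit: π = q_Z(310 − (q_Z + q_Y)) − 92q_Z.
∂π/∂q_Z = 218 − 2q_Z − q_Y = 0, so q_Z = 109 − 0.5q_Y.
At q_Y = 99: q_Z = 109 − 0.5·99 = 59.5.

59.5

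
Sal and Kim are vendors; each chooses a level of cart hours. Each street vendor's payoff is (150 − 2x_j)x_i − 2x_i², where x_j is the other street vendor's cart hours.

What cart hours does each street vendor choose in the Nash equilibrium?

Sal's payoff is (150 − 2x_K)x_S − 2x_S².
∂π/∂x_S = 150 − 2x_K − 4x_S = 0, so x_S = 37.5 − 0.5x_K.
Setting x_S = x_K in the reaction function: x_S = 37.5 − 0.5x_S, so x_S = 37.5 / 1.5 = 25.

25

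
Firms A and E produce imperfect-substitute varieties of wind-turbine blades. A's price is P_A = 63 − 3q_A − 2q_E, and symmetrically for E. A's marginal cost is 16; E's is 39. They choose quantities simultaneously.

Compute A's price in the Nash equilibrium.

Firm A's profit: π = q_A(63 − 3q_A − 2q_E) − 16q_A.
∂π/∂q_A = 47 − 6q_A − 2q_E = 0 ⇒ q_A = 47/6 − (1/3)q_E.
Similarly q_E = 4 − (1/3)q_A.
Substituting the second reaction function into the first: q_A = 47/6 − (1/3)(4 − (1/3)q_A), which gives (8/9)q_A = 6.5 ⇒ q_A = 7.3125.
Then q_E = 4 − (1/3)·7.3125 = 1.5625.
P_A = 63 − 3·7.3125 − 2·1.5625 = 37.9375.

37.9375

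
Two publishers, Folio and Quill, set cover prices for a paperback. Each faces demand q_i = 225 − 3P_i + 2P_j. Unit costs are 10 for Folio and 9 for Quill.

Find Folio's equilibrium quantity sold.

Folio's profit: π = (P_{Folio} − 10)(225 − 3P_{Folio} + 2P_{Quill}).
∂π/∂P_{Folio} = 255 − 6P_{Folio} + 2P_{Quill} = 0 ⇒ P_{Folio} = 42.5 + (1/3)P_{Quill}.
Similarly P_{Quill} = 42 + (1/3)P_{Folio}.
Substituting the second reaction function into the first: P_{Folio} = 42.5 + (1/3)(42 + (1/3)P_{Folio}), which gives (8/9)P_{Folio} = 56.5 ⇒ P_{Folio} = 63.5625.
Then P_{Quill} = 42 + (1/3)·63.5625 = 63.1875.
q_{Folio} = 225 − 3·63.5625 + 2·63.1875 = 160.6875.

160.6875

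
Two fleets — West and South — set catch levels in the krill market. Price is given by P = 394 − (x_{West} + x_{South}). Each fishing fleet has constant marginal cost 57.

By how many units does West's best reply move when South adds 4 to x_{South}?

-2

Fishing fleet West's profit: π = x_{West}(394 − (x_{West} + x_{South})) − 57x_{West}.
∂π/∂x_{West} = 337 − 2x_{West} − x_{South} = 0, so x_{West} = 168.5 − 0.5x_{South}.
The reaction-function slope is −0.5, so a 4-unit rise in x_{South} moves x_{West} by −0.5 × 4 = −2. West's best response falls — the actions are strategic substitutes.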